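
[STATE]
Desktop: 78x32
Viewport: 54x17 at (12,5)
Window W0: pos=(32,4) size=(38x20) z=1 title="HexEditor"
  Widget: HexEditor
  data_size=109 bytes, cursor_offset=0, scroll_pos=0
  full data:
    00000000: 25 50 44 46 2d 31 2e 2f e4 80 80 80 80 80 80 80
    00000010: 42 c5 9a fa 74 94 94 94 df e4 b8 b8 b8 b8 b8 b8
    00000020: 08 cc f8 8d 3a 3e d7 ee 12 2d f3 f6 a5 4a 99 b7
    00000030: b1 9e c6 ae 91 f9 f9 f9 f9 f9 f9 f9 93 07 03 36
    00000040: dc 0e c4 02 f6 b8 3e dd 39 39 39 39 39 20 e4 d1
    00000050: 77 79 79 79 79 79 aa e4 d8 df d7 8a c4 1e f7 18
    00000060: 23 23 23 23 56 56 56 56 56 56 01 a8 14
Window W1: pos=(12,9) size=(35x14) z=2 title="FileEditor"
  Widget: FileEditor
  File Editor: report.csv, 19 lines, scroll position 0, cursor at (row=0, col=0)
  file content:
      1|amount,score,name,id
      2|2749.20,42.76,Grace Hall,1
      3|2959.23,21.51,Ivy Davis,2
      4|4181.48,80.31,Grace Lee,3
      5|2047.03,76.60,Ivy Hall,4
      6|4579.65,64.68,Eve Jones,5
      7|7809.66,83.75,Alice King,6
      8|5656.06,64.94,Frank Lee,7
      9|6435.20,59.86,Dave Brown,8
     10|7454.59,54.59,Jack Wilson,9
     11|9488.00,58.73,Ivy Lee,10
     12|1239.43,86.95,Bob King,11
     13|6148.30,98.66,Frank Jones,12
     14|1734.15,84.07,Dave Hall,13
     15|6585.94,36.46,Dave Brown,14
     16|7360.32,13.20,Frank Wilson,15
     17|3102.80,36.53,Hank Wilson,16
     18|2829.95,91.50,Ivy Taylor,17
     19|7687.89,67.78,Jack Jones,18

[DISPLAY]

                    ┃ HexEditor                       
                    ┠─────────────────────────────────
                    ┃00000000  25 50 44 46 2d 31 2e 2f
                    ┃00000010  42 c5 9a fa 74 94 94 94
┏━━━━━━━━━━━━━━━━━━━━━━━━━━━━━━━━━┓c f8 8d 3a 3e d7 ee
┃ FileEditor                      ┃e c6 ae 91 f9 f9 f9
┠─────────────────────────────────┨e c4 02 f6 b8 3e dd
┃█mount,score,name,id            ▲┃9 79 79 79 79 aa e4
┃2749.20,42.76,Grace Hall,1      █┃3 23 23 56 56 56 56
┃2959.23,21.51,Ivy Davis,2       ░┃                   
┃4181.48,80.31,Grace Lee,3       ░┃                   
┃2047.03,76.60,Ivy Hall,4        ░┃                   
┃4579.65,64.68,Eve Jones,5       ░┃                   
┃7809.66,83.75,Alice King,6      ░┃                   
┃5656.06,64.94,Frank Lee,7       ░┃                   
┃6435.20,59.86,Dave Brown,8      ░┃                   
┃7454.59,54.59,Jack Wilson,9     ▼┃                   


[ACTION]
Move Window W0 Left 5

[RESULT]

               ┃ HexEditor                          ┃ 
               ┠────────────────────────────────────┨ 
               ┃00000000  25 50 44 46 2d 31 2e 2f  e┃ 
               ┃00000010  42 c5 9a fa 74 94 94 94  d┃ 
┏━━━━━━━━━━━━━━━━━━━━━━━━━━━━━━━━━┓8d 3a 3e d7 ee  1┃ 
┃ FileEditor                      ┃ae 91 f9 f9 f9  f┃ 
┠─────────────────────────────────┨02 f6 b8 3e dd  3┃ 
┃█mount,score,name,id            ▲┃79 79 79 aa e4  d┃ 
┃2749.20,42.76,Grace Hall,1      █┃23 56 56 56 56  5┃ 
┃2959.23,21.51,Ivy Davis,2       ░┃                 ┃ 
┃4181.48,80.31,Grace Lee,3       ░┃                 ┃ 
┃2047.03,76.60,Ivy Hall,4        ░┃                 ┃ 
┃4579.65,64.68,Eve Jones,5       ░┃                 ┃ 
┃7809.66,83.75,Alice King,6      ░┃                 ┃ 
┃5656.06,64.94,Frank Lee,7       ░┃                 ┃ 
┃6435.20,59.86,Dave Brown,8      ░┃                 ┃ 
┃7454.59,54.59,Jack Wilson,9     ▼┃                 ┃ 


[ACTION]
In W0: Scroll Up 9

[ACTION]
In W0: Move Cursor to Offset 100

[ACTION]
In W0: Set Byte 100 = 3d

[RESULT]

               ┃ HexEditor                          ┃ 
               ┠────────────────────────────────────┨ 
               ┃00000000  25 50 44 46 2d 31 2e 2f  e┃ 
               ┃00000010  42 c5 9a fa 74 94 94 94  d┃ 
┏━━━━━━━━━━━━━━━━━━━━━━━━━━━━━━━━━┓8d 3a 3e d7 ee  1┃ 
┃ FileEditor                      ┃ae 91 f9 f9 f9  f┃ 
┠─────────────────────────────────┨02 f6 b8 3e dd  3┃ 
┃█mount,score,name,id            ▲┃79 79 79 aa e4  d┃ 
┃2749.20,42.76,Grace Hall,1      █┃23 3D 56 56 56  5┃ 
┃2959.23,21.51,Ivy Davis,2       ░┃                 ┃ 
┃4181.48,80.31,Grace Lee,3       ░┃                 ┃ 
┃2047.03,76.60,Ivy Hall,4        ░┃                 ┃ 
┃4579.65,64.68,Eve Jones,5       ░┃                 ┃ 
┃7809.66,83.75,Alice King,6      ░┃                 ┃ 
┃5656.06,64.94,Frank Lee,7       ░┃                 ┃ 
┃6435.20,59.86,Dave Brown,8      ░┃                 ┃ 
┃7454.59,54.59,Jack Wilson,9     ▼┃                 ┃ 


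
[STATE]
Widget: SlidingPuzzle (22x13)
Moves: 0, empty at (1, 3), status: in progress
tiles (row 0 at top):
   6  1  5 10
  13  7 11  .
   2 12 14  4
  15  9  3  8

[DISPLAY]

┌────┬────┬────┬────┐ 
│  6 │  1 │  5 │ 10 │ 
├────┼────┼────┼────┤ 
│ 13 │  7 │ 11 │    │ 
├────┼────┼────┼────┤ 
│  2 │ 12 │ 14 │  4 │ 
├────┼────┼────┼────┤ 
│ 15 │  9 │  3 │  8 │ 
└────┴────┴────┴────┘ 
Moves: 0              
                      
                      
                      


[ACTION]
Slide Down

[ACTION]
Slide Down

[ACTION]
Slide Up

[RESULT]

┌────┬────┬────┬────┐ 
│  6 │  1 │  5 │ 10 │ 
├────┼────┼────┼────┤ 
│ 13 │  7 │ 11 │    │ 
├────┼────┼────┼────┤ 
│  2 │ 12 │ 14 │  4 │ 
├────┼────┼────┼────┤ 
│ 15 │  9 │  3 │  8 │ 
└────┴────┴────┴────┘ 
Moves: 2              
                      
                      
                      


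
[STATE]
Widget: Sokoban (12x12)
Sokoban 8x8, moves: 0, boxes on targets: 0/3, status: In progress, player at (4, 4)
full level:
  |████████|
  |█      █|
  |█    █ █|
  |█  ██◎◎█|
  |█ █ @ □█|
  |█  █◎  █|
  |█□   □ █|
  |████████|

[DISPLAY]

████████    
█      █    
█    █ █    
█  ██◎◎█    
█ █ @ □█    
█  █◎  █    
█□   □ █    
████████    
Moves: 0  0/
            
            
            


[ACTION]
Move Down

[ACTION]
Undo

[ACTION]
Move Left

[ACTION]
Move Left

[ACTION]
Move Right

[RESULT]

████████    
█      █    
█    █ █    
█  ██◎◎█    
█ █ @ □█    
█  █◎  █    
█□   □ █    
████████    
Moves: 2  0/
            
            
            


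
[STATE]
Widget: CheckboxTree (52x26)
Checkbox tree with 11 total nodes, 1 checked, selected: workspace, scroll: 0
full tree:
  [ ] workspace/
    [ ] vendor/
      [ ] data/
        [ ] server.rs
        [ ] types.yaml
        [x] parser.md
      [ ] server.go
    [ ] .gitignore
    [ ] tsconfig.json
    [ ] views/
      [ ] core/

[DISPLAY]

>[-] workspace/                                     
   [-] vendor/                                      
     [-] data/                                      
       [ ] server.rs                                
       [ ] types.yaml                               
       [x] parser.md                                
     [ ] server.go                                  
   [ ] .gitignore                                   
   [ ] tsconfig.json                                
   [ ] views/                                       
     [ ] core/                                      
                                                    
                                                    
                                                    
                                                    
                                                    
                                                    
                                                    
                                                    
                                                    
                                                    
                                                    
                                                    
                                                    
                                                    
                                                    


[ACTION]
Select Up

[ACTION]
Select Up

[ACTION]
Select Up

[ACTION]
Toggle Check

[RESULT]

>[x] workspace/                                     
   [x] vendor/                                      
     [x] data/                                      
       [x] server.rs                                
       [x] types.yaml                               
       [x] parser.md                                
     [x] server.go                                  
   [x] .gitignore                                   
   [x] tsconfig.json                                
   [x] views/                                       
     [x] core/                                      
                                                    
                                                    
                                                    
                                                    
                                                    
                                                    
                                                    
                                                    
                                                    
                                                    
                                                    
                                                    
                                                    
                                                    
                                                    


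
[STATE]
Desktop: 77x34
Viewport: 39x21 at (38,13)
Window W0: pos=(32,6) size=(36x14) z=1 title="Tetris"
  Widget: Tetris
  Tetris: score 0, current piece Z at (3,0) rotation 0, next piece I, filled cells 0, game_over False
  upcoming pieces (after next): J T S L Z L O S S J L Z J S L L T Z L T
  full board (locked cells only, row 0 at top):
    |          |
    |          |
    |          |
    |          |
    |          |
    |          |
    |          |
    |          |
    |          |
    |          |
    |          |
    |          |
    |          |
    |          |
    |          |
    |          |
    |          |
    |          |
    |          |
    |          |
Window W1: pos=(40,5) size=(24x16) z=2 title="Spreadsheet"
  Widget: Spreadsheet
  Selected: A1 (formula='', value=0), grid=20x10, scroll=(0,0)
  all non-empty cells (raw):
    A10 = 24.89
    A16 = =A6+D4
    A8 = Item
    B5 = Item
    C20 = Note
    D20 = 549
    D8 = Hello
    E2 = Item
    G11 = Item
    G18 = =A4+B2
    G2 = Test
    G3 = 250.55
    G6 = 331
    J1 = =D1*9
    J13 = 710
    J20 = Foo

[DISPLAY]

  ┃  3        0       0  ┃   ┃         
  ┃  4        0       0  ┃   ┃         
  ┃  5        0Item      ┃   ┃         
  ┃  6        0       0  ┃   ┃         
  ┃  7        0       0  ┃   ┃         
  ┃  8 Item           0  ┃   ┃         
━━┃  9        0       0  ┃━━━┛         
  ┗━━━━━━━━━━━━━━━━━━━━━━┛             
                                       
                                       
                                       
                                       
                                       
                                       
                                       
                                       
                                       
                                       
                                       
                                       
                                       


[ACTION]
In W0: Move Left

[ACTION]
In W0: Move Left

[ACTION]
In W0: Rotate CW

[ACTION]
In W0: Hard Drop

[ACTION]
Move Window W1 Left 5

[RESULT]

3        0       0  ┃        ┃         
4        0       0  ┃        ┃         
5        0Item      ┃        ┃         
6        0       0  ┃        ┃         
7        0       0  ┃        ┃         
8 Item           0  ┃        ┃         
9        0       0  ┃━━━━━━━━┛         
━━━━━━━━━━━━━━━━━━━━┛                  
                                       
                                       
                                       
                                       
                                       
                                       
                                       
                                       
                                       
                                       
                                       
                                       
                                       


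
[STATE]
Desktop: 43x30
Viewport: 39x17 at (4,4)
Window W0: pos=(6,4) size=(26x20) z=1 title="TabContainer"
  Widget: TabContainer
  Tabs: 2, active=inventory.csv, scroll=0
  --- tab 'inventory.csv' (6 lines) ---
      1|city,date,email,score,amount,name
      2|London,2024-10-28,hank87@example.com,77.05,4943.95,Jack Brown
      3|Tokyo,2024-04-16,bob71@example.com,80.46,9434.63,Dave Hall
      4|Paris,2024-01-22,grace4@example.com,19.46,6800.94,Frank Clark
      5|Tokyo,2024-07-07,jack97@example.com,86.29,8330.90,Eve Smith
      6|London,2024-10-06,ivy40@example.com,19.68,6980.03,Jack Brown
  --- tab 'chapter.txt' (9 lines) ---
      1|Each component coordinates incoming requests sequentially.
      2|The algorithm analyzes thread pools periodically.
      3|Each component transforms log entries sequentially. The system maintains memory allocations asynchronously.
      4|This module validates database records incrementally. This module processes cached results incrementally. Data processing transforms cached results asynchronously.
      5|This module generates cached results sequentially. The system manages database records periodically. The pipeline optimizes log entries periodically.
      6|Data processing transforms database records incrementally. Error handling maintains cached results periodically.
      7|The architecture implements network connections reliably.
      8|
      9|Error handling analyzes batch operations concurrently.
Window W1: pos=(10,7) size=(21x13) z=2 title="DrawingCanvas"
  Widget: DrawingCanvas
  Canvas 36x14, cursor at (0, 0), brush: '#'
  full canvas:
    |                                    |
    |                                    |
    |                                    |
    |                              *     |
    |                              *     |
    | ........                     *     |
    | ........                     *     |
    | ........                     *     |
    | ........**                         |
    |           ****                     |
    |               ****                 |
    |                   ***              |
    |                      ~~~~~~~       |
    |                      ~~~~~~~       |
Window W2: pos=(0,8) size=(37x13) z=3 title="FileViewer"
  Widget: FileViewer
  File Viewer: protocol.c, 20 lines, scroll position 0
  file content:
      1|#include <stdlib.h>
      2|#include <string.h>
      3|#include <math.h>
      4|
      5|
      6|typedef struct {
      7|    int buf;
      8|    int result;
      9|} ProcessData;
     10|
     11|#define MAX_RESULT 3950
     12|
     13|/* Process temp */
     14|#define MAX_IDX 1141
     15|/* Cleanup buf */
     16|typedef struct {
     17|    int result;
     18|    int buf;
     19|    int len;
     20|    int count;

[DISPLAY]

  ┏━━━━━━━━━━━━━━━━━━━━━━━━┓           
  ┃ TabContainer           ┃           
  ┠────────────────────────┨           
  ┃[in┏━━━━━━━━━━━━━━━━━━━┓┃           
━━━━━━━━━━━━━━━━━━━━━━━━━━━━━━━━┓      
leViewer                        ┃      
────────────────────────────────┨      
clude <stdlib.h>               ▲┃      
clude <string.h>               █┃      
clude <math.h>                 ░┃      
                               ░┃      
                               ░┃      
edef struct {                  ░┃      
 int buf;                      ░┃      
 int result;                   ░┃      
rocessData;                    ▼┃      
━━━━━━━━━━━━━━━━━━━━━━━━━━━━━━━━┛      


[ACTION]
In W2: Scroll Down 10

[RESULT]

  ┏━━━━━━━━━━━━━━━━━━━━━━━━┓           
  ┃ TabContainer           ┃           
  ┠────────────────────────┨           
  ┃[in┏━━━━━━━━━━━━━━━━━━━┓┃           
━━━━━━━━━━━━━━━━━━━━━━━━━━━━━━━━┓      
leViewer                        ┃      
────────────────────────────────┨      
fine MAX_RESULT 3950           ▲┃      
                               ░┃      
Process temp */                ░┃      
fine MAX_IDX 1141              ░┃      
Cleanup buf */                 ░┃      
edef struct {                  ░┃      
 int result;                   ░┃      
 int buf;                      █┃      
 int len;                      ▼┃      
━━━━━━━━━━━━━━━━━━━━━━━━━━━━━━━━┛      


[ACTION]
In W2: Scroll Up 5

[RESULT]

  ┏━━━━━━━━━━━━━━━━━━━━━━━━┓           
  ┃ TabContainer           ┃           
  ┠────────────────────────┨           
  ┃[in┏━━━━━━━━━━━━━━━━━━━┓┃           
━━━━━━━━━━━━━━━━━━━━━━━━━━━━━━━━┓      
leViewer                        ┃      
────────────────────────────────┨      
edef struct {                  ▲┃      
 int buf;                      ░┃      
 int result;                   ░┃      
rocessData;                    ░┃      
                               █┃      
fine MAX_RESULT 3950           ░┃      
                               ░┃      
Process temp */                ░┃      
fine MAX_IDX 1141              ▼┃      
━━━━━━━━━━━━━━━━━━━━━━━━━━━━━━━━┛      


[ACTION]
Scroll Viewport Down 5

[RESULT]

leViewer                        ┃      
────────────────────────────────┨      
edef struct {                  ▲┃      
 int buf;                      ░┃      
 int result;                   ░┃      
rocessData;                    ░┃      
                               █┃      
fine MAX_RESULT 3950           ░┃      
                               ░┃      
Process temp */                ░┃      
fine MAX_IDX 1141              ▼┃      
━━━━━━━━━━━━━━━━━━━━━━━━━━━━━━━━┛      
  ┃                        ┃           
  ┃                        ┃           
  ┗━━━━━━━━━━━━━━━━━━━━━━━━┛           
                                       
                                       


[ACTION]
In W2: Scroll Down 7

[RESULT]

leViewer                        ┃      
────────────────────────────────┨      
                               ▲┃      
Process temp */                ░┃      
fine MAX_IDX 1141              ░┃      
Cleanup buf */                 ░┃      
edef struct {                  ░┃      
 int result;                   ░┃      
 int buf;                      ░┃      
 int len;                      █┃      
 int count;                    ▼┃      
━━━━━━━━━━━━━━━━━━━━━━━━━━━━━━━━┛      
  ┃                        ┃           
  ┃                        ┃           
  ┗━━━━━━━━━━━━━━━━━━━━━━━━┛           
                                       
                                       


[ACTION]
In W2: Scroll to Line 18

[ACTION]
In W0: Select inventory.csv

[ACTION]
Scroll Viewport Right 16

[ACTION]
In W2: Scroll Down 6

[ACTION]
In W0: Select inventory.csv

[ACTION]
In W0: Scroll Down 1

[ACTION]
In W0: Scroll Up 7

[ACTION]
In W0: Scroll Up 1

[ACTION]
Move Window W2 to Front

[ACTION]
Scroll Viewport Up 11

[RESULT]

                                       
                                       
                                       
                                       
  ┏━━━━━━━━━━━━━━━━━━━━━━━━┓           
  ┃ TabContainer           ┃           
  ┠────────────────────────┨           
  ┃[in┏━━━━━━━━━━━━━━━━━━━┓┃           
━━━━━━━━━━━━━━━━━━━━━━━━━━━━━━━━┓      
leViewer                        ┃      
────────────────────────────────┨      
                               ▲┃      
Process temp */                ░┃      
fine MAX_IDX 1141              ░┃      
Cleanup buf */                 ░┃      
edef struct {                  ░┃      
 int result;                   ░┃      


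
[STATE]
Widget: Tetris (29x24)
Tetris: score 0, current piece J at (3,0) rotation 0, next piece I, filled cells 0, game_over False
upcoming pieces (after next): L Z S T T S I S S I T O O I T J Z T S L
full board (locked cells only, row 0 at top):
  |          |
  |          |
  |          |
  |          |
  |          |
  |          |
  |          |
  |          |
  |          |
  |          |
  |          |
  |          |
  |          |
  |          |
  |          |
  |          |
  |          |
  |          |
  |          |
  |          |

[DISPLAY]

   █      │Next:             
   ███    │████              
          │                  
          │                  
          │                  
          │                  
          │Score:            
          │0                 
          │                  
          │                  
          │                  
          │                  
          │                  
          │                  
          │                  
          │                  
          │                  
          │                  
          │                  
          │                  
          │                  
          │                  
          │                  
          │                  


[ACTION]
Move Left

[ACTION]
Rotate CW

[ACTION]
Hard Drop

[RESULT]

   ████   │Next:             
          │  ▒               
          │▒▒▒               
          │                  
          │                  
          │                  
          │Score:            
          │0                 
          │                  
          │                  
          │                  
          │                  
          │                  
          │                  
          │                  
          │                  
          │                  
  ██      │                  
  █       │                  
  █       │                  
          │                  
          │                  
          │                  
          │                  


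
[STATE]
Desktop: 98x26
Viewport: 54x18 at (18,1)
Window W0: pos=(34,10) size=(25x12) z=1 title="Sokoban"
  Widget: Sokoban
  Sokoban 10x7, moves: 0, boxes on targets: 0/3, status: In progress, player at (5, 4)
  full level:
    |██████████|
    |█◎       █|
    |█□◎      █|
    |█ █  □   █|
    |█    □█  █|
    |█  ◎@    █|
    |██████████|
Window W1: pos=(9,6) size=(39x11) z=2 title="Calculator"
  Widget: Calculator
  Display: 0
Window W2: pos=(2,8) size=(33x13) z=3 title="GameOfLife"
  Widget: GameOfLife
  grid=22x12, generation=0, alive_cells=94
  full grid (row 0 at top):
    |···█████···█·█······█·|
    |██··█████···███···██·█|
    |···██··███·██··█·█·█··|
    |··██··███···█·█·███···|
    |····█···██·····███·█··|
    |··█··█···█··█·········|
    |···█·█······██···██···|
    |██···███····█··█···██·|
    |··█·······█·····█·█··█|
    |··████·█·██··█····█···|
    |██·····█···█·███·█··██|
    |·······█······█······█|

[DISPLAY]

                                                      
                                                      
                                                      
                                                      
                                                      
━━━━━━━━━━━━━━━━━━━━━━━━━━━━━┓                        
tor                          ┃                        
━━━━━━━━━━━━━━━━┓────────────┨                        
                ┃           0┃                        
────────────────┨            ┃━━━━━━━━━━┓             
                ┃            ┃          ┃             
█·█·█··         ┃            ┃──────────┨             
·███···         ┃            ┃          ┃             
███·█··         ┃            ┃          ┃             
·······         ┃            ┃          ┃             
··██···         ┃━━━━━━━━━━━━┛          ┃             
█···██·         ┃█    □█  █             ┃             
·█·█··█         ┃█  ◎@    █             ┃             


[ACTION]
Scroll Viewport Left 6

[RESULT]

                                                      
                                                      
                                                      
                                                      
                                                      
━━━━━━━━━━━━━━━━━━━━━━━━━━━━━━━━━━━┓                  
alculator                          ┃                  
━━━━━━━━━━━━━━━━━━━━━━┓────────────┨                  
fe                    ┃           0┃                  
──────────────────────┨            ┃━━━━━━━━━━┓       
                      ┃            ┃          ┃       
█·██··█·█·█··         ┃            ┃──────────┨       
···█·█·███···         ┃            ┃          ┃       
█·····███·█··         ┃            ┃          ┃       
█··█·········         ┃            ┃          ┃       
···██···██···         ┃━━━━━━━━━━━━┛          ┃       
···█··█···██·         ┃█    □█  █             ┃       
·█·····█·█··█         ┃█  ◎@    █             ┃       


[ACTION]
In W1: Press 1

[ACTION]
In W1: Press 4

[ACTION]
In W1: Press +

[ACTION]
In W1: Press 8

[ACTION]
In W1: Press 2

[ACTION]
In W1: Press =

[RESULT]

                                                      
                                                      
                                                      
                                                      
                                                      
━━━━━━━━━━━━━━━━━━━━━━━━━━━━━━━━━━━┓                  
alculator                          ┃                  
━━━━━━━━━━━━━━━━━━━━━━┓────────────┨                  
fe                    ┃          96┃                  
──────────────────────┨            ┃━━━━━━━━━━┓       
                      ┃            ┃          ┃       
█·██··█·█·█··         ┃            ┃──────────┨       
···█·█·███···         ┃            ┃          ┃       
█·····███·█··         ┃            ┃          ┃       
█··█·········         ┃            ┃          ┃       
···██···██···         ┃━━━━━━━━━━━━┛          ┃       
···█··█···██·         ┃█    □█  █             ┃       
·█·····█·█··█         ┃█  ◎@    █             ┃       


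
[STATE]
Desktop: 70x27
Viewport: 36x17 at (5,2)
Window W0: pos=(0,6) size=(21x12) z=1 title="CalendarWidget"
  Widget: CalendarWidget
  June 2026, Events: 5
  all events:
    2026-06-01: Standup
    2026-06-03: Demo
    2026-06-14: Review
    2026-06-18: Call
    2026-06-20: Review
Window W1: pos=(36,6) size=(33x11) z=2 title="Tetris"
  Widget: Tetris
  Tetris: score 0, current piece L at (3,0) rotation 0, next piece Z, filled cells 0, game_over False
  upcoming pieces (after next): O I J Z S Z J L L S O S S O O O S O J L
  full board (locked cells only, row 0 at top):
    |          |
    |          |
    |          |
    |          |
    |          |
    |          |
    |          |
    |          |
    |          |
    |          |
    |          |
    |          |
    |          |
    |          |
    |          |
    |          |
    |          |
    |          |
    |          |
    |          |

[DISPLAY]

                                    
                                    
                                    
                                    
━━━━━━━━━━━━━━━┓               ┏━━━━
endarWidget    ┃               ┃ Tet
───────────────┨               ┠────
 June 2026     ┃               ┃    
u We Th Fr Sa S┃               ┃    
 2  3*  4  5  6┃               ┃    
9 10 11 12 13 1┃               ┃    
6 17 18* 19 20*┃               ┃    
3 24 25 26 27 2┃               ┃    
0              ┃               ┃    
               ┃               ┗━━━━
━━━━━━━━━━━━━━━┛                    
                                    


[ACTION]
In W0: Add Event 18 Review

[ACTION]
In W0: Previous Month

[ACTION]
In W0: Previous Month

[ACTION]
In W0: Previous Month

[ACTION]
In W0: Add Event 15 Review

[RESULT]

                                    
                                    
                                    
                                    
━━━━━━━━━━━━━━━┓               ┏━━━━
endarWidget    ┃               ┃ Tet
───────────────┨               ┠────
 March 2026    ┃               ┃    
u We Th Fr Sa S┃               ┃    
               ┃               ┃    
3  4  5  6  7  ┃               ┃    
0 11 12 13 14 1┃               ┃    
7 18 19 20 21 2┃               ┃    
4 25 26 27 28 2┃               ┃    
1              ┃               ┗━━━━
━━━━━━━━━━━━━━━┛                    
                                    


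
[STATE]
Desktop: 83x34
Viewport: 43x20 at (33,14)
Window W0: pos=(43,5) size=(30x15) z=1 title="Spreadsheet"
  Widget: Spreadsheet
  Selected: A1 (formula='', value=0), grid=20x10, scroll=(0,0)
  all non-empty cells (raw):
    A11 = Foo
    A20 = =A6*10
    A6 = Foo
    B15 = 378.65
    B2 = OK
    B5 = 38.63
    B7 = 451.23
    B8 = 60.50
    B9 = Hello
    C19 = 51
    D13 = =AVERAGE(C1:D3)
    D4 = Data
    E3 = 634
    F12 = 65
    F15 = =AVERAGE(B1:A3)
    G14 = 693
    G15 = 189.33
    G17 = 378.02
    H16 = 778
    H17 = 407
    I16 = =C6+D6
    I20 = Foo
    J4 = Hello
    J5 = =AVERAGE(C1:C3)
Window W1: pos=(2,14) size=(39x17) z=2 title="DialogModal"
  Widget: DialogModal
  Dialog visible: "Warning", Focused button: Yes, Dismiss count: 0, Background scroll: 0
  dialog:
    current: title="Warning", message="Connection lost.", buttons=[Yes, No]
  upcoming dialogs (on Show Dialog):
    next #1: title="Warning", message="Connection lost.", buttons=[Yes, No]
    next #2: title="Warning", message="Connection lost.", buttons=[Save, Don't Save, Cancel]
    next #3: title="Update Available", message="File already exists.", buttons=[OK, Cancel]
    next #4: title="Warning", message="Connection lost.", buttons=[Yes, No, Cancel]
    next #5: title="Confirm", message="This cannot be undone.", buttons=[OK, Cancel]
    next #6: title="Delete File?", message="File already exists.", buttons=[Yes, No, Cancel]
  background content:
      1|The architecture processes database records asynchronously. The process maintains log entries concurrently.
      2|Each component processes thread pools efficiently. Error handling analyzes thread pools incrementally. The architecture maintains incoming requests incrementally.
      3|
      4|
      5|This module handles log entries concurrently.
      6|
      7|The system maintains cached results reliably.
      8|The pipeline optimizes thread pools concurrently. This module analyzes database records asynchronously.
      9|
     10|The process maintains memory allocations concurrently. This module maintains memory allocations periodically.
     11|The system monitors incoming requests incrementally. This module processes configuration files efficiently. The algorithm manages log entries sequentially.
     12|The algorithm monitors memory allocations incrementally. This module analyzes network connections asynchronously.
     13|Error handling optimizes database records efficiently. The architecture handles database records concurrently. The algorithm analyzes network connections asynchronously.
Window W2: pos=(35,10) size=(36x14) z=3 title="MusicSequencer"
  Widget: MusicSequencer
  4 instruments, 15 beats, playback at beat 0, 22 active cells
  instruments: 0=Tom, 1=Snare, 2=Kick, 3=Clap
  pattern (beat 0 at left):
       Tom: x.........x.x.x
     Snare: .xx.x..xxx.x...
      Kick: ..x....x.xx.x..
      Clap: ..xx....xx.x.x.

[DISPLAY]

━━┃   Tom█·········█·█·█             ┃0┃   
  ┃ Snare·██·█··███·█···             ┃0┃   
──┃  Kick··█····█·██·█··             ┃0┃   
ab┃  Clap··██····██·█·█·             ┃0┃   
d ┃                                  ┃0┃   
  ┃                                  ┃━┛   
  ┃                                  ┃     
s ┃                                  ┃     
  ┃                                  ┃     
su┗━━━━━━━━━━━━━━━━━━━━━━━━━━━━━━━━━━┛     
pools c┃                                   
       ┃                                   
llocati┃                                   
equests┃                                   
allocat┃                                   
ase rec┃                                   
━━━━━━━┛                                   
                                           
                                           
                                           


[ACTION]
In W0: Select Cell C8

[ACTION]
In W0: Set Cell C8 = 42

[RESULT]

━━┃   Tom█·········█·█·█             ┃0┃   
  ┃ Snare·██·█··███·█···             ┃0┃   
──┃  Kick··█····█·██·█··             ┃0┃   
ab┃  Clap··██····██·█·█·             ┃0┃   
d ┃                                  ┃]┃   
  ┃                                  ┃━┛   
  ┃                                  ┃     
s ┃                                  ┃     
  ┃                                  ┃     
su┗━━━━━━━━━━━━━━━━━━━━━━━━━━━━━━━━━━┛     
pools c┃                                   
       ┃                                   
llocati┃                                   
equests┃                                   
allocat┃                                   
ase rec┃                                   
━━━━━━━┛                                   
                                           
                                           
                                           


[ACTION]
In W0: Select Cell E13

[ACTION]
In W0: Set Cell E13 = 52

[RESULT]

━━┃   Tom█·········█·█·█             ┃0┃   
  ┃ Snare·██·█··███·█···             ┃0┃   
──┃  Kick··█····█·██·█··             ┃0┃   
ab┃  Clap··██····██·█·█·             ┃0┃   
d ┃                                  ┃2┃   
  ┃                                  ┃━┛   
  ┃                                  ┃     
s ┃                                  ┃     
  ┃                                  ┃     
su┗━━━━━━━━━━━━━━━━━━━━━━━━━━━━━━━━━━┛     
pools c┃                                   
       ┃                                   
llocati┃                                   
equests┃                                   
allocat┃                                   
ase rec┃                                   
━━━━━━━┛                                   
                                           
                                           
                                           


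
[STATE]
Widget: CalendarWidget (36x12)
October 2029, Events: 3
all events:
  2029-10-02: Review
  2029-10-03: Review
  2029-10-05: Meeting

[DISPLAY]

            October 2029            
Mo Tu We Th Fr Sa Su                
 1  2*  3*  4  5*  6  7             
 8  9 10 11 12 13 14                
15 16 17 18 19 20 21                
22 23 24 25 26 27 28                
29 30 31                            
                                    
                                    
                                    
                                    
                                    


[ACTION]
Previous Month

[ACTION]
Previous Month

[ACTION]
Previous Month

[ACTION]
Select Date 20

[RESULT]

             July 2029              
Mo Tu We Th Fr Sa Su                
                   1                
 2  3  4  5  6  7  8                
 9 10 11 12 13 14 15                
16 17 18 19 [20] 21 22              
23 24 25 26 27 28 29                
30 31                               
                                    
                                    
                                    
                                    
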